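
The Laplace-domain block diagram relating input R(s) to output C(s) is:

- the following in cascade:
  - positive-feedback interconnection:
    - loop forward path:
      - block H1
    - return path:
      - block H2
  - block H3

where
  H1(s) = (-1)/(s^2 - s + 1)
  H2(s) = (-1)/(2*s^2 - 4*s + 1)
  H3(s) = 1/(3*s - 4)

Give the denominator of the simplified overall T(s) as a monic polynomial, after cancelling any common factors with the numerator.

The answer is s^5 - 13*s^4/3 + 15*s^3/2 - 43*s^2/6 + 10*s/3.

Reasoning:
Step 1: apply the feedback formula to H1, H2, giving (-2*s^2 + 4*s - 1)/(2*s^4 - 6*s^3 + 7*s^2 - 5*s)
Step 2: series reduction of [H1/(1-H1*H2)], H3, giving (-2*s^2 + 4*s - 1)/(6*s^5 - 26*s^4 + 45*s^3 - 43*s^2 + 20*s)
T(s) is the step-2 result (common factors already cancelled). Leading coefficient of the denominator: 6. Divide through by 6 for the monic polynomial.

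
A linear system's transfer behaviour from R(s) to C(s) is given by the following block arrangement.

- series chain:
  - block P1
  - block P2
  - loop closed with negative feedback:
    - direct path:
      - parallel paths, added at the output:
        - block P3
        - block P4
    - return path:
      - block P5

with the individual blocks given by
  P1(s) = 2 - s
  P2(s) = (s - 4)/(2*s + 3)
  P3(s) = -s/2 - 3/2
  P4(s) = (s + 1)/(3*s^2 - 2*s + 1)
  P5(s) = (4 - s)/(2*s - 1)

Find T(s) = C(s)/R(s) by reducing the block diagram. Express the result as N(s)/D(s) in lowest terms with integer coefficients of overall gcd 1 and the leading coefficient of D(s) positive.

Step 1 - add P3, P4 (parallel): (-3*s^3 - 7*s^2 + 7*s - 1)/(6*s^2 - 4*s + 2)
Step 2 - apply the feedback formula to (P3+P4), P5: (-6*s^4 - 11*s^3 + 21*s^2 - 9*s + 1)/(3*s^4 + 7*s^3 - 49*s^2 + 37*s - 6)
Step 3 - multiply P1, P2, [(P3+P4)/(1+(P3+P4)*P5)] (series) - this is the overall T(s), already in the required normalized form

Answer: (6*s^6 - 25*s^5 - 39*s^4 + 223*s^3 - 223*s^2 + 78*s - 8)/(6*s^5 + 23*s^4 - 77*s^3 - 73*s^2 + 99*s - 18)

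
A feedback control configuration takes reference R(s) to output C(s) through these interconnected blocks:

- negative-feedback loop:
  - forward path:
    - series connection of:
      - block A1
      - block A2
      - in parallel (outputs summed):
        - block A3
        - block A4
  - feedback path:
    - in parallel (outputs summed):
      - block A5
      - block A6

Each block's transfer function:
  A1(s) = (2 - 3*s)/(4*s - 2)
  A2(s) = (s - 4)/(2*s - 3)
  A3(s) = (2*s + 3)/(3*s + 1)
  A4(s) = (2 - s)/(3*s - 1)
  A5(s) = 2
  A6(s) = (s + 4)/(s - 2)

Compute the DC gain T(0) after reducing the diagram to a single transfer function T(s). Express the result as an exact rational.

First reduce the diagram to T(s).

Step 1 - add A3, A4 (parallel) -> (3*s^2 + 12*s - 1)/(9*s^2 - 1)
Step 2 - multiply A1, A2, (A3+A4) (series) -> (-9*s^4 + 6*s^3 + 147*s^2 - 110*s + 8)/(72*s^4 - 144*s^3 + 46*s^2 + 16*s - 6)
Step 3 - sum the parallel branches A5, A6 -> (3*s)/(s - 2)
Step 4 - feedback reduction of (A1*A2*(A3+A4)), (A5+A6) -> (-9*s^5 + 24*s^4 + 135*s^3 - 404*s^2 + 228*s - 16)/(45*s^5 - 270*s^4 + 775*s^3 - 406*s^2 - 14*s + 12)
The step-4 result is T(s). Setting s = 0: T(0) = -16/12 = -4/3.

Answer: -4/3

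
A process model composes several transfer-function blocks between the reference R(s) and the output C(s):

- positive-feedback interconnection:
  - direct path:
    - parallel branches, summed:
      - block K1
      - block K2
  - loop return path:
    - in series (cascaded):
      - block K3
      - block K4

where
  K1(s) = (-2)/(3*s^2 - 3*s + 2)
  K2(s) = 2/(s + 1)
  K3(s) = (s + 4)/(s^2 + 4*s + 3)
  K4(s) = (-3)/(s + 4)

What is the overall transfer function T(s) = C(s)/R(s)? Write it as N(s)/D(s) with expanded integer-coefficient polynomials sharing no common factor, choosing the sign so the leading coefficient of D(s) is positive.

Step 1: combine K1, K2 in parallel; result (6*s^2 - 8*s + 2)/(3*s^3 - s + 2)
Step 2: reduce the series chain K3, K4; result (-3)/(s^2 + 4*s + 3)
Step 3: apply the feedback formula to (K1+K2), (K3*K4), giving the overall T(s)

Hence the answer: (6*s^4 + 16*s^3 - 12*s^2 - 16*s + 6)/(3*s^5 + 12*s^4 + 8*s^3 + 16*s^2 - 19*s + 12)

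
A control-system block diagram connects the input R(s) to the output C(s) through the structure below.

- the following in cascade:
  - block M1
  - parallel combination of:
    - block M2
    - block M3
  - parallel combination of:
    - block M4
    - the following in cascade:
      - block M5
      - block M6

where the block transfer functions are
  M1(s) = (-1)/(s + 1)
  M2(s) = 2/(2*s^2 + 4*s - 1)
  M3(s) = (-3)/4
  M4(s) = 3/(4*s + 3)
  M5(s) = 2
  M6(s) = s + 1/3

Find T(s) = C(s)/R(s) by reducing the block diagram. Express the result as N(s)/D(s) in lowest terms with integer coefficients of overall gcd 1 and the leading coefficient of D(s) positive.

Reducing step by step:

1. add M2, M3 (parallel), giving (-6*s^2 - 12*s + 11)/(8*s^2 + 16*s - 4)
2. reduce the series chain M5, M6, giving 2*s + 2/3
3. parallel reduction of M4, (M5*M6), giving (24*s^2 + 26*s + 15)/(12*s + 9)
4. series reduction of M1, (M2+M3), (M4+(M5*M6)), giving the overall T(s)

Answer: (144*s^4 + 444*s^3 + 138*s^2 - 106*s - 165)/(96*s^4 + 360*s^3 + 360*s^2 + 60*s - 36)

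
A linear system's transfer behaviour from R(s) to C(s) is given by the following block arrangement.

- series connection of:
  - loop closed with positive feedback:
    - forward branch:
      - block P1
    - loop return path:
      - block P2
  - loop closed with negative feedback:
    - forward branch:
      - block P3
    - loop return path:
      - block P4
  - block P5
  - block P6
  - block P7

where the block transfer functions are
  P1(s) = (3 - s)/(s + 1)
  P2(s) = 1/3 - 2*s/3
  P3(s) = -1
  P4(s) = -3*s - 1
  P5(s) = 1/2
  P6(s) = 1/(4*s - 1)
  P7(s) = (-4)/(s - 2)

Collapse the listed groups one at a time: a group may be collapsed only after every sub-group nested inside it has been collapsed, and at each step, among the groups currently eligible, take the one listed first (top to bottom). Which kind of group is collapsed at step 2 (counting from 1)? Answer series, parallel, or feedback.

(1) close the feedback loop around P1, P2
(2) apply the feedback formula to P3, P4
(3) reduce the series chain [P1/(1-P1*P2)], [P3/(1+P3*P4)], P5, P6, P7
Step 2 collapses a feedback group.

Answer: feedback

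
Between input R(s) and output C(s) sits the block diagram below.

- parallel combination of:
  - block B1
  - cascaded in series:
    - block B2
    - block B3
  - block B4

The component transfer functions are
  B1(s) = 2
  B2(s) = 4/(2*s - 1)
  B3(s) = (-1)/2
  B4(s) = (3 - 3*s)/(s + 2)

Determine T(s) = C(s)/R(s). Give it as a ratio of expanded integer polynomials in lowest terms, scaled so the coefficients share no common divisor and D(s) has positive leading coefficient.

[1] multiply B2, B3 (series) -> (-2)/(2*s - 1)
[2] add B1, (B2*B3), B4 (parallel), which is the overall transfer function T(s) = C(s)/R(s) in lowest terms

Therefore the answer is (-2*s^2 + 13*s - 11)/(2*s^2 + 3*s - 2).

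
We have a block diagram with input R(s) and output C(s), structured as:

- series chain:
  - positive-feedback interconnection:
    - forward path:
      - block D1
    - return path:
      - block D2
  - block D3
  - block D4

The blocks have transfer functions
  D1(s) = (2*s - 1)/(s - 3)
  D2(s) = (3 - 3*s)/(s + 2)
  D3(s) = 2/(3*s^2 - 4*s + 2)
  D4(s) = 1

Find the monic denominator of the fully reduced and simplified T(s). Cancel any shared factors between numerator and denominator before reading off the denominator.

[1] reduce the feedback loop with forward D1 and return D2 = (2*s^2 + 3*s - 2)/(7*s^2 - 10*s - 3)
[2] multiply [D1/(1-D1*D2)], D3, D4 (series) = (4*s^2 + 6*s - 4)/(21*s^4 - 58*s^3 + 45*s^2 - 8*s - 6)
The result of step 2 is T(s) in lowest terms. Its denominator has leading coefficient 21; dividing the denominator through by 21 makes it monic.

Hence the answer: s^4 - 58*s^3/21 + 15*s^2/7 - 8*s/21 - 2/7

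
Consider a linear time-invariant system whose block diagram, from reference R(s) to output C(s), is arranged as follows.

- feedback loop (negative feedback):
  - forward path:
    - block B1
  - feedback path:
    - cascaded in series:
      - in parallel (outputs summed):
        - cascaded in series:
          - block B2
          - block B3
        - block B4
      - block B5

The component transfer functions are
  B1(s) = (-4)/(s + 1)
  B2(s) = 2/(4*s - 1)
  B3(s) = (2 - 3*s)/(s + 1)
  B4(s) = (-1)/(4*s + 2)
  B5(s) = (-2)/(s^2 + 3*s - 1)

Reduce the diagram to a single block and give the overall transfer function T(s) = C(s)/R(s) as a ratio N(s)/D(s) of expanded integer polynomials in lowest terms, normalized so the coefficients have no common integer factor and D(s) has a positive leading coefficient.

The answer is (-32*s^5 - 136*s^4 - 92*s^3 + 32*s^2 + 16*s - 4)/(8*s^6 + 42*s^5 + 57*s^4 + 15*s^3 - 124*s^2 + s + 37).

Reasoning:
Step 1 - reduce the series chain B2, B3; result (4 - 6*s)/(4*s^2 + 3*s - 1)
Step 2 - parallel reduction of (B2*B3), B4; result (-28*s^2 + s + 9)/(16*s^3 + 20*s^2 + 2*s - 2)
Step 3 - combine ((B2*B3)+B4), B5 in series; result (28*s^2 - s - 9)/(8*s^5 + 34*s^4 + 23*s^3 - 8*s^2 - 4*s + 1)
Step 4 - feedback reduction of B1, (((B2*B3)+B4)*B5): this yields T(s), and no further normalization is needed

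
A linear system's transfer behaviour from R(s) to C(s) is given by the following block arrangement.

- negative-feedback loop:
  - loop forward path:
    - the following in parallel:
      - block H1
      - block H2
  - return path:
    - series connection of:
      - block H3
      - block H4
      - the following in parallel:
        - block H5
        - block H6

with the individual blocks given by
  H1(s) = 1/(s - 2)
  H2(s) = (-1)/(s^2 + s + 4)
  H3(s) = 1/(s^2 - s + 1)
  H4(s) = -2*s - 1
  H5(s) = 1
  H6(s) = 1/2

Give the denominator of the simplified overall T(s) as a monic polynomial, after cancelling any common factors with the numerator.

The answer is s^5 - 2*s^4 + s^3 - 25*s^2/2 - 8*s - 17.

Reasoning:
[1] parallel reduction of H1, H2 gives (s^2 + 6)/(s^3 - s^2 + 2*s - 8)
[2] sum the parallel branches H5, H6 gives 3/2
[3] combine H3, H4, (H5+H6) in series gives (-6*s - 3)/(2*s^2 - 2*s + 2)
[4] close the feedback loop around (H1+H2), (H3*H4*(H5+H6)) gives (2*s^4 - 2*s^3 + 14*s^2 - 12*s + 12)/(2*s^5 - 4*s^4 + 2*s^3 - 25*s^2 - 16*s - 34)
That last expression is T(s), already simplified. Scaling its denominator by 1/2 (the reciprocal of the leading coefficient) yields the monic denominator.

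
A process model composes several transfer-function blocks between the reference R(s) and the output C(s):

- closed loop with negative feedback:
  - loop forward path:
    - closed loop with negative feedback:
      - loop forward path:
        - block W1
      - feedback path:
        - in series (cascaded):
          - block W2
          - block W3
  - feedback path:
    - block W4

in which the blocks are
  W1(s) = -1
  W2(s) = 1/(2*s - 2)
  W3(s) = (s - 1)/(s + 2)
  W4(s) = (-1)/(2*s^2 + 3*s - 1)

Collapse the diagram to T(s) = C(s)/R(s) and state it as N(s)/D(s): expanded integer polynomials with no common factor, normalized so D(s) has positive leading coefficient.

[1] series reduction of W2, W3 = 1/(2*s + 4)
[2] close the feedback loop around W1, (W2*W3) = (-2*s - 4)/(2*s + 3)
[3] close the feedback loop around [W1/(1+W1*(W2*W3))], W4: this yields T(s), and no further normalization is needed

Hence the answer: (-4*s^3 - 14*s^2 - 10*s + 4)/(4*s^3 + 12*s^2 + 9*s + 1)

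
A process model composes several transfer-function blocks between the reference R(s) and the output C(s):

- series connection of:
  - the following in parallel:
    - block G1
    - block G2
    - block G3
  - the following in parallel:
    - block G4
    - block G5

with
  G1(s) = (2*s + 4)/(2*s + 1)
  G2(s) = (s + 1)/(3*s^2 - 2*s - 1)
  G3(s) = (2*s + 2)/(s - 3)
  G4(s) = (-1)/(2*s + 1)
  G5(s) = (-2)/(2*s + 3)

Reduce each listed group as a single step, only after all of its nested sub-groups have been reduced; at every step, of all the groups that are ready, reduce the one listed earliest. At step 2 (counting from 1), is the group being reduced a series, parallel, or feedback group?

Step 1: sum the parallel branches G1, G2, G3
Step 2: add G4, G5 (parallel)
Step 3: cascade (G1+G2+G3), (G4+G5)
At step 2 the group reduced is parallel.

Final answer: parallel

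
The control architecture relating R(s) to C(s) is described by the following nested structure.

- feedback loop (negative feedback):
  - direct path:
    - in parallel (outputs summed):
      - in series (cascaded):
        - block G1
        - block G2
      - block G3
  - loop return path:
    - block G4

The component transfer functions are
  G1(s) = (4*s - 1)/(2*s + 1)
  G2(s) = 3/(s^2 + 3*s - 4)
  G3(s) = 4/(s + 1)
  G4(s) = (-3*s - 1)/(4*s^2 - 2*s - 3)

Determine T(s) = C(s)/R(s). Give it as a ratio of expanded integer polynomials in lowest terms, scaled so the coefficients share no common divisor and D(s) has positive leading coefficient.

[1] cascade G1, G2 gives (12*s - 3)/(2*s^3 + 7*s^2 - 5*s - 4)
[2] sum the parallel branches (G1*G2), G3 gives (8*s^3 + 40*s^2 - 11*s - 19)/(2*s^4 + 9*s^3 + 2*s^2 - 9*s - 4)
[3] collapse the loop (((G1*G2)+G3) forward, G4 return): this yields T(s), and no further normalization is needed

Therefore the answer is (32*s^5 + 144*s^4 - 148*s^3 - 174*s^2 + 71*s + 57)/(8*s^6 + 32*s^5 - 40*s^4 - 195*s^3 - 11*s^2 + 103*s + 31).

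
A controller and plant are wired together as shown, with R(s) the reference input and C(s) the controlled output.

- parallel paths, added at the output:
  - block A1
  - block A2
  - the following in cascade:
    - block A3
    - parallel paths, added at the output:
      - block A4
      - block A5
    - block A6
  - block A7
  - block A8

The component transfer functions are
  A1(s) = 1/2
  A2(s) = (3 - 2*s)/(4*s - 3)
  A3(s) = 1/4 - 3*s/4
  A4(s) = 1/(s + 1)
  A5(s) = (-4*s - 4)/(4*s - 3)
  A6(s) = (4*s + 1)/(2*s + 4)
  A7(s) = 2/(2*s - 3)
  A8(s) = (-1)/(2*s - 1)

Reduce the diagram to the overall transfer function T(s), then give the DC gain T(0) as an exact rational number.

First reduce the diagram to T(s).

[1] sum the parallel branches A4, A5 = (-4*s^2 - 4*s - 7)/(4*s^2 + s - 3)
[2] multiply A3, (A4+A5), A6 (series) = (48*s^4 + 44*s^3 + 76*s^2 - 11*s - 7)/(32*s^3 + 72*s^2 - 8*s - 48)
[3] combine A1, A2, (A3*(A4+A5)*A6), A7, A8 in parallel = (192*s^6 - 208*s^5 + 208*s^4 - 296*s^3 + 188*s^2 - 165*s + 3)/(128*s^5 + 32*s^4 - 512*s^3 + 88*s^2 + 360*s - 144)
That last expression is T(s); at s = 0 only the constant terms survive, so T(0) = 3/(-144) = -1/48.

Answer: -1/48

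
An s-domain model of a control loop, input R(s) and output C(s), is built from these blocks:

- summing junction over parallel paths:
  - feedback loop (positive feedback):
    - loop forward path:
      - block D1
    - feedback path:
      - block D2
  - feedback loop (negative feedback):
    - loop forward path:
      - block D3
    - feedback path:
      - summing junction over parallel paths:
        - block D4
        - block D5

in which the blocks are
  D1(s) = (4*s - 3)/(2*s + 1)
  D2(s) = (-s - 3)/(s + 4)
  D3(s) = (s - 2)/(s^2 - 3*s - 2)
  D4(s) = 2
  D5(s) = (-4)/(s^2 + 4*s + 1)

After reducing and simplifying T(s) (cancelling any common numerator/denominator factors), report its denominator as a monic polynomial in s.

First reduce the diagram to T(s).

Step 1. apply the feedback formula to D1, D2, giving (4*s^2 + 13*s - 12)/(6*s^2 + 18*s - 5)
Step 2. add D4, D5 (parallel), giving (2*s^2 + 8*s - 2)/(s^2 + 4*s + 1)
Step 3. feedback reduction of D3, (D4+D5), giving (s^3 + 2*s^2 - 7*s - 2)/(s^4 + 3*s^3 - 9*s^2 - 29*s + 2)
Step 4. add [D1/(1-D1*D2)], [D3/(1+D3*(D4+D5))] (parallel), giving (4*s^6 + 31*s^5 + 21*s^4 - 280*s^3 - 409*s^2 + 373*s - 14)/(6*s^6 + 36*s^5 - 5*s^4 - 351*s^3 - 465*s^2 + 181*s - 10)
Step 4 gives the fully reduced T(s), with no common factor left to cancel. The denominator's leading coefficient is 6, so divide each of its coefficients by 6 to get the monic form.

Answer: s^6 + 6*s^5 - 5*s^4/6 - 117*s^3/2 - 155*s^2/2 + 181*s/6 - 5/3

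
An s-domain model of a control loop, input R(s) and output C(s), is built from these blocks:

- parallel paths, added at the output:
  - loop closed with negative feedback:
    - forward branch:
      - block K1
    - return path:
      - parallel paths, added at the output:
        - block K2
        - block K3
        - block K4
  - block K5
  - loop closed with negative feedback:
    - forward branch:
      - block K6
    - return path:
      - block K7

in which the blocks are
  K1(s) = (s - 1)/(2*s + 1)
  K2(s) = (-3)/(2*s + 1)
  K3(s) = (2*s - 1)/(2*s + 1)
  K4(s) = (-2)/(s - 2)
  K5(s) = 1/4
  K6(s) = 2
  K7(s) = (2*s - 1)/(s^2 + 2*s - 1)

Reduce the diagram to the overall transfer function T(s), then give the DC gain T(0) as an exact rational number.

Step 1 - combine K2, K3, K4 in parallel = (2*s^2 - 12*s + 6)/(2*s^2 - 3*s - 2)
Step 2 - reduce the feedback loop with forward K1 and return (K2+K3+K4) = (2*s^3 - 5*s^2 + s + 2)/(6*s^3 - 18*s^2 + 11*s - 8)
Step 3 - feedback reduction of K6, K7 = (2*s^2 + 4*s - 2)/(s^2 + 6*s - 3)
Step 4 - reduce the parallel group [K1/(1+K1*(K2+K3+K4))], K5, [K6/(1+K6*K7)] = (62*s^5 - 2*s^4 - 503*s^3 + 460*s^2 - 261*s + 64)/(24*s^5 + 72*s^4 - 460*s^3 + 448*s^2 - 324*s + 96)
The step-4 result is T(s). Setting s = 0: T(0) = 64/96 = 2/3.

Answer: 2/3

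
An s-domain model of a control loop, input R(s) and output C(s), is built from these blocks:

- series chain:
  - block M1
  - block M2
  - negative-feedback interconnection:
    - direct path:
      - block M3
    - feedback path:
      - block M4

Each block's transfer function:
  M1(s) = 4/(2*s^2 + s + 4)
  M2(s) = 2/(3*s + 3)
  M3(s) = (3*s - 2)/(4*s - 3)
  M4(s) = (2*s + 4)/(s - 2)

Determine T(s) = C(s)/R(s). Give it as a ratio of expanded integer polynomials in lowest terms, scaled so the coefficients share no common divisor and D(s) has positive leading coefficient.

Answer: (24*s^2 - 64*s + 32)/(60*s^5 + 72*s^4 + 111*s^3 + 57*s^2 - 66*s - 24)

Working:
Step 1: apply the feedback formula to M3, M4 = (3*s^2 - 8*s + 4)/(10*s^2 - 3*s - 2)
Step 2: cascade M1, M2, [M3/(1+M3*M4)]; the result is T(s) itself (integer coefficients, no common factor, positive leading denominator coefficient)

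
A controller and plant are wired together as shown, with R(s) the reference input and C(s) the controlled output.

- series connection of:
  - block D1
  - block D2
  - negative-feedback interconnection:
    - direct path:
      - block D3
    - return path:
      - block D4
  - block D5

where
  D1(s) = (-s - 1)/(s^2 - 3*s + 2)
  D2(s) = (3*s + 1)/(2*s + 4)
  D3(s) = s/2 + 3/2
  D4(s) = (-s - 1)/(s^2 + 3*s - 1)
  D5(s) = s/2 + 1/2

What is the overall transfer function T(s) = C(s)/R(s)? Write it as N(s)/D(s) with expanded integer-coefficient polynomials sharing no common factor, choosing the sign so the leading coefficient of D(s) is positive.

(1) reduce the feedback loop with forward D3 and return D4 gives (s^3 + 6*s^2 + 8*s - 3)/(s^2 + 2*s - 5)
(2) series reduction of D1, D2, [D3/(1+D3*D4)], D5; the result is T(s) itself (integer coefficients, no common factor, positive leading denominator coefficient)

Hence the answer: (-3*s^6 - 25*s^5 - 71*s^4 - 78*s^3 - 25*s^2 + 7*s + 3)/(4*s^5 + 4*s^4 - 44*s^3 + 4*s^2 + 112*s - 80)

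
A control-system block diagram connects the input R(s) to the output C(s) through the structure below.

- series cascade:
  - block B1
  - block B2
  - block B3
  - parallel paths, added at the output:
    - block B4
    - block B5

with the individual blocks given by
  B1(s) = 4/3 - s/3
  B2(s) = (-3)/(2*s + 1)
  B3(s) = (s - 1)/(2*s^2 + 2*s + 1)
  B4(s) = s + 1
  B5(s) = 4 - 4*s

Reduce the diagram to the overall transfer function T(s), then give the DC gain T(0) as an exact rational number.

(1) parallel reduction of B4, B5 gives 5 - 3*s
(2) reduce the series chain B1, B2, B3, (B4+B5) gives (-3*s^3 + 20*s^2 - 37*s + 20)/(4*s^3 + 6*s^2 + 4*s + 1)
The step-2 result is T(s). Setting s = 0: T(0) = 20/1 = 20.

Therefore the answer is 20.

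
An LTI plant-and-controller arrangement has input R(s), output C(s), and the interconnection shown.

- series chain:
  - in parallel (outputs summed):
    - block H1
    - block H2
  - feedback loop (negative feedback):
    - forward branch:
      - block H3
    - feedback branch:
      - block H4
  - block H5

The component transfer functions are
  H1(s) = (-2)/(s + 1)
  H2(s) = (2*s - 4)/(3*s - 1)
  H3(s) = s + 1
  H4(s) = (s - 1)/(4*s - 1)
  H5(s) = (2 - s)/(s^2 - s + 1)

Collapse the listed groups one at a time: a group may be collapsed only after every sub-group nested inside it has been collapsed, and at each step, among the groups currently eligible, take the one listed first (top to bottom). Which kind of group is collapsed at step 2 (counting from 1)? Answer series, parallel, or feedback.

1. add H1, H2 (parallel)
2. collapse the loop (H3 forward, H4 return)
3. multiply (H1+H2), [H3/(1+H3*H4)], H5 (series)
Step 2 collapses a feedback group.

Final answer: feedback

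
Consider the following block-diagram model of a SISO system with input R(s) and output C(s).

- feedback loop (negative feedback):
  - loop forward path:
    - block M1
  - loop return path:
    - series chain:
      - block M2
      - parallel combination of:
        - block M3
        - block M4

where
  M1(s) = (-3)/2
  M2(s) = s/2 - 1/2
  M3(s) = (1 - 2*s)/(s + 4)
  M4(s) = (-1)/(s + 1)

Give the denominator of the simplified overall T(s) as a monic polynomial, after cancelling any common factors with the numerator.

Step 1: parallel reduction of M3, M4 -> (-2*s^2 - 2*s - 3)/(s^2 + 5*s + 4)
Step 2: series reduction of M2, (M3+M4) -> (-2*s^3 - s + 3)/(2*s^2 + 10*s + 8)
Step 3: feedback reduction of M1, (M2*(M3+M4)) -> (-6*s^2 - 30*s - 24)/(6*s^3 + 4*s^2 + 23*s + 7)
No further cancellation is possible in the step-3 result, so that is T(s). Its denominator becomes monic after dividing by the leading coefficient 6.

Therefore the answer is s^3 + 2*s^2/3 + 23*s/6 + 7/6.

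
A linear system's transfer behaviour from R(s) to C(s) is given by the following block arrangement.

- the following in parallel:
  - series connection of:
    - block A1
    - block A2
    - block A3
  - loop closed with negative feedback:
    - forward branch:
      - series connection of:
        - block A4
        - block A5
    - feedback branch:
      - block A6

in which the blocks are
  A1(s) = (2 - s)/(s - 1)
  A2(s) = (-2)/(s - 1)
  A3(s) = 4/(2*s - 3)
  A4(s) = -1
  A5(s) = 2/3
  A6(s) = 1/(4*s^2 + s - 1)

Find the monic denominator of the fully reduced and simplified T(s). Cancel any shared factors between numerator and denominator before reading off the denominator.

Answer: s^5 - 13*s^4/4 + 65*s^3/24 + 23*s^2/24 - 49*s/24 + 5/8

Working:
(1) multiply A1, A2, A3 (series): (8*s - 16)/(2*s^3 - 7*s^2 + 8*s - 3)
(2) series reduction of A4, A5: (-2)/3
(3) apply the feedback formula to (A4*A5), A6: (-8*s^2 - 2*s + 2)/(12*s^2 + 3*s - 5)
(4) sum the parallel branches (A1*A2*A3), [(A4*A5)/(1+(A4*A5)*A6)]: (-16*s^5 + 52*s^4 + 50*s^3 - 174*s^2 - 66*s + 74)/(24*s^5 - 78*s^4 + 65*s^3 + 23*s^2 - 49*s + 15)
That last expression is T(s), already simplified. Scaling its denominator by 1/24 (the reciprocal of the leading coefficient) yields the monic denominator.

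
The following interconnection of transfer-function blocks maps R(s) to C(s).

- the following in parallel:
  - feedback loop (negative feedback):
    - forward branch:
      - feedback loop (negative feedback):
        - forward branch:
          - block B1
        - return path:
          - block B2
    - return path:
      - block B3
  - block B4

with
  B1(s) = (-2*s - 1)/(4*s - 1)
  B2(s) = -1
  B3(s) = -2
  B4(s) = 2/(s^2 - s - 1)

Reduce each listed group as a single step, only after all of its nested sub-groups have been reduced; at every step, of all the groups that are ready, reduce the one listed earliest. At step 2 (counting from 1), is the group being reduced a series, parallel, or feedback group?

Step 1. apply the feedback formula to B1, B2
Step 2. collapse the loop ([B1/(1+B1*B2)] forward, B3 return)
Step 3. parallel reduction of [[B1/(1+B1*B2)]/(1+[B1/(1+B1*B2)]*B3)], B4
Step 2 collapses a feedback group.

Answer: feedback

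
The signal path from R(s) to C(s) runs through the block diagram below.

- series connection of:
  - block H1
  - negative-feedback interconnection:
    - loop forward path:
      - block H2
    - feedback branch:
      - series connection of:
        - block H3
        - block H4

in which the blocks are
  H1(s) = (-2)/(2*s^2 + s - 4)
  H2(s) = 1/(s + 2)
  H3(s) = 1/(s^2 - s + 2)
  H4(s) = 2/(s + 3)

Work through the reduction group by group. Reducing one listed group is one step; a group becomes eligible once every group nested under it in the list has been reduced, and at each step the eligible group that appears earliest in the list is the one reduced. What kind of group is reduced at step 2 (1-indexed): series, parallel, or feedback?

Step 1 - cascade H3, H4
Step 2 - close the feedback loop around H2, (H3*H4)
Step 3 - series reduction of H1, [H2/(1+H2*(H3*H4))]
So the answer for step 2 is feedback.

Therefore the answer is feedback.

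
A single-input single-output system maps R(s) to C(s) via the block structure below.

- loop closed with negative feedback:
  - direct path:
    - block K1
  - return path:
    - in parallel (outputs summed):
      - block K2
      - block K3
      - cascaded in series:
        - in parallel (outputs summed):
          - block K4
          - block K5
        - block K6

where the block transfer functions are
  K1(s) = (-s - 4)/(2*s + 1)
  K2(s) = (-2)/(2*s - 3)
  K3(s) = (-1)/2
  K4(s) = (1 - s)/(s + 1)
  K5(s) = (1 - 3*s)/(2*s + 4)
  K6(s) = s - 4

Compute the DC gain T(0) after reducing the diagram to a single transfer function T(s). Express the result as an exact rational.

Answer: -12/61

Working:
[1] parallel reduction of K4, K5 = (-5*s^2 - 4*s + 5)/(2*s^2 + 6*s + 4)
[2] cascade (K4+K5), K6 = (-5*s^3 + 16*s^2 + 21*s - 20)/(2*s^2 + 6*s + 4)
[3] reduce the parallel group K2, K3, ((K4+K5)*K6) = (-10*s^4 + 45*s^3 - 13*s^2 - 110*s + 58)/(4*s^3 + 6*s^2 - 10*s - 12)
[4] collapse the loop (K1 forward, (K2+K3+((K4+K5)*K6)) return) = (-4*s^4 - 22*s^3 - 14*s^2 + 52*s + 48)/(10*s^5 + 3*s^4 - 151*s^3 + 148*s^2 + 348*s - 244)
That last expression is T(s); at s = 0 only the constant terms survive, so T(0) = 48/(-244) = -12/61.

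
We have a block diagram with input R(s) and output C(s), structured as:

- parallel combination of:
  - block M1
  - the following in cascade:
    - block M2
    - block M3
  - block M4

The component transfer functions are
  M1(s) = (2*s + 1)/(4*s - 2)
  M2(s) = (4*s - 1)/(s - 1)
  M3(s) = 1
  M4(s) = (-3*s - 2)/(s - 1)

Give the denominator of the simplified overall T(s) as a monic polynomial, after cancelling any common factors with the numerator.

Answer: s^2 - 3*s/2 + 1/2

Working:
1. reduce the series chain M2, M3 gives (4*s - 1)/(s - 1)
2. combine M1, (M2*M3), M4 in parallel gives (6*s^2 - 15*s + 5)/(4*s^2 - 6*s + 2)
The result of step 2 is T(s) in lowest terms. Its denominator has leading coefficient 4; dividing the denominator through by 4 makes it monic.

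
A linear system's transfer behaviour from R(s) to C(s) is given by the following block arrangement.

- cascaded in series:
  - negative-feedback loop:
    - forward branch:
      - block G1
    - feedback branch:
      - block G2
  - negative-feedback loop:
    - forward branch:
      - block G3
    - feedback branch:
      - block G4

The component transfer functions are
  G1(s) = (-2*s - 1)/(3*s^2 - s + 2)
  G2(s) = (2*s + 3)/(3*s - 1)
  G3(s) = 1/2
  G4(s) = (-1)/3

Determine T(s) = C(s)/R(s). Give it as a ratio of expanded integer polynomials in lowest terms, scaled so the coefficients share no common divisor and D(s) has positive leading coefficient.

Step 1: collapse the loop (G1 forward, G2 return) gives (-6*s^2 - s + 1)/(9*s^3 - 10*s^2 - s - 5)
Step 2: feedback reduction of G3, G4 gives 3/5
Step 3: series reduction of [G1/(1+G1*G2)], [G3/(1+G3*G4)] - this is the overall T(s), already in the required normalized form

Final answer: (-18*s^2 - 3*s + 3)/(45*s^3 - 50*s^2 - 5*s - 25)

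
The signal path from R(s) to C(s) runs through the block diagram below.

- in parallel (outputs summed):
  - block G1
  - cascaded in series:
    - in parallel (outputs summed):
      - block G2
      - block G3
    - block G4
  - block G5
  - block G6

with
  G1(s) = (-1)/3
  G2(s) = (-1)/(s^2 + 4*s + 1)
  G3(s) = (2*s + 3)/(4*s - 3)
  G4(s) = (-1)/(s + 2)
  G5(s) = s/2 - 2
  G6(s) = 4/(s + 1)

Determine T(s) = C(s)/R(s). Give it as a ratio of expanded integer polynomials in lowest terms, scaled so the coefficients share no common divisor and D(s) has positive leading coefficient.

Answer: (12*s^6 + 19*s^5 - 149*s^4 - 123*s^3 + 245*s^2 - 220*s - 96)/(24*s^5 + 150*s^4 + 234*s^3 - 6*s^2 - 150*s - 36)

Working:
Step 1. sum the parallel branches G2, G3: (2*s^3 + 11*s^2 + 10*s + 6)/(4*s^3 + 13*s^2 - 8*s - 3)
Step 2. reduce the series chain (G2+G3), G4: (-2*s^3 - 11*s^2 - 10*s - 6)/(4*s^4 + 21*s^3 + 18*s^2 - 19*s - 6)
Step 3. reduce the parallel group G1, ((G2+G3)*G4), G5, G6: this yields T(s), and no further normalization is needed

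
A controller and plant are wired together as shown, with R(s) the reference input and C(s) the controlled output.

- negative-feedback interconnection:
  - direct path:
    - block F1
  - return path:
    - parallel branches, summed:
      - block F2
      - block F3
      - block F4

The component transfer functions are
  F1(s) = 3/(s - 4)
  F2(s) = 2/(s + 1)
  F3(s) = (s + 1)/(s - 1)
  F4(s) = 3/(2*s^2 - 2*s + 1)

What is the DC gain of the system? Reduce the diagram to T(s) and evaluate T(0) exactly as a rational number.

Answer: 3/8

Working:
(1) combine F2, F3, F4 in parallel gives (2*s^4 + 6*s^3 - 6*s^2 + 6*s - 4)/(2*s^4 - 2*s^3 - s^2 + 2*s - 1)
(2) collapse the loop (F1 forward, (F2+F3+F4) return) gives (6*s^4 - 6*s^3 - 3*s^2 + 6*s - 3)/(2*s^5 - 4*s^4 + 25*s^3 - 12*s^2 + 9*s - 8)
That last expression is T(s); at s = 0 only the constant terms survive, so T(0) = -3/(-8) = 3/8.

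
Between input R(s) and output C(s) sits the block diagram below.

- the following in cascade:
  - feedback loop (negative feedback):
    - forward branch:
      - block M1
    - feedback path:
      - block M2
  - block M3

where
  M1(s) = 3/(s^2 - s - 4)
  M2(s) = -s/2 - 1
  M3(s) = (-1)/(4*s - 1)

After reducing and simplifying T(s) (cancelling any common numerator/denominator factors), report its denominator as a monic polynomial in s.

1. collapse the loop (M1 forward, M2 return), giving 6/(2*s^2 - 5*s - 14)
2. combine [M1/(1+M1*M2)], M3 in series, giving (-6)/(8*s^3 - 22*s^2 - 51*s + 14)
That last expression is T(s), already simplified. Scaling its denominator by 1/8 (the reciprocal of the leading coefficient) yields the monic denominator.

Answer: s^3 - 11*s^2/4 - 51*s/8 + 7/4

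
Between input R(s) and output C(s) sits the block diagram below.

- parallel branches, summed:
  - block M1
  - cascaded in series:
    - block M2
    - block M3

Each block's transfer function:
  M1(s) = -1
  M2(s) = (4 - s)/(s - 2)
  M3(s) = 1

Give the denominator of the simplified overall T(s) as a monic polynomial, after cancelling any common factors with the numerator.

Step 1. combine M2, M3 in series: (4 - s)/(s - 2)
Step 2. sum the parallel branches M1, (M2*M3): (6 - 2*s)/(s - 2)
T(s) is the step-2 result (common factors already cancelled). Leading coefficient of the denominator: 1, so no rescaling is needed.

Final answer: s - 2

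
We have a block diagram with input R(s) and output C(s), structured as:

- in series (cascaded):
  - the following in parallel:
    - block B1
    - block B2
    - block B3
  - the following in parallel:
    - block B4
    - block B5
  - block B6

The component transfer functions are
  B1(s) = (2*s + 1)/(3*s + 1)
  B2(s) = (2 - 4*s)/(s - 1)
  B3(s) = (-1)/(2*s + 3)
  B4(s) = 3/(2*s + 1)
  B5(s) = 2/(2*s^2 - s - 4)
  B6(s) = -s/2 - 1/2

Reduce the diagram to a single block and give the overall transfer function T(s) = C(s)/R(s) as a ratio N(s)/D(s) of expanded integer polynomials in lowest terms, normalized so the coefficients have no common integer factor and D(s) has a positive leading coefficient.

Step 1 - add B1, B2, B3 (parallel) -> (-20*s^3 - 31*s^2 + 7*s + 4)/(6*s^3 + 5*s^2 - 8*s - 3)
Step 2 - reduce the parallel group B4, B5 -> (6*s^2 + s - 10)/(4*s^3 - 9*s - 4)
Step 3 - cascade (B1+B2+B3), (B4+B5), B6 - this is the overall T(s), already in the required normalized form

Hence the answer: (120*s^6 + 326*s^5 - 5*s^4 - 552*s^3 - 275*s^2 + 106*s + 40)/(48*s^6 + 40*s^5 - 172*s^4 - 162*s^3 + 104*s^2 + 118*s + 24)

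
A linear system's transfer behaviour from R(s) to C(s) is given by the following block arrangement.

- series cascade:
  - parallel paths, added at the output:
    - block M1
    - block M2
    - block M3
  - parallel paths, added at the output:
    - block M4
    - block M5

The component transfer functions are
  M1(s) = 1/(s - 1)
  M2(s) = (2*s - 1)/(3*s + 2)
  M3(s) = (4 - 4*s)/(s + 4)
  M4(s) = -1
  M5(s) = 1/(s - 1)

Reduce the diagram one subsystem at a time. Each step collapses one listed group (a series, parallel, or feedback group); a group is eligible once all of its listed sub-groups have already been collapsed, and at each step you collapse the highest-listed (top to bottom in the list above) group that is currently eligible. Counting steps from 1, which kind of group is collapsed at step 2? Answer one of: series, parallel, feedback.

Step 1. reduce the parallel group M1, M2, M3
Step 2. sum the parallel branches M4, M5
Step 3. combine (M1+M2+M3), (M4+M5) in series
Step 2: parallel.

Hence the answer: parallel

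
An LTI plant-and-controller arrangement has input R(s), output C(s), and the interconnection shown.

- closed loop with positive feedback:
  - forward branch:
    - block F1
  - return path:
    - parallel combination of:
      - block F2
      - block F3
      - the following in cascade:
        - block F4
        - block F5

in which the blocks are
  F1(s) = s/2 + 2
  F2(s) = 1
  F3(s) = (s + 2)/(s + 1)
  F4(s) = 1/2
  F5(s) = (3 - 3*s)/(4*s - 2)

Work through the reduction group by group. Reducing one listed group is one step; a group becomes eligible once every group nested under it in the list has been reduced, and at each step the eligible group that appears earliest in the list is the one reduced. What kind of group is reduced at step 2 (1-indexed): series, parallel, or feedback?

Step 1. reduce the series chain F4, F5
Step 2. sum the parallel branches F2, F3, (F4*F5)
Step 3. close the feedback loop around F1, (F2+F3+(F4*F5))
Step 2: parallel.

Answer: parallel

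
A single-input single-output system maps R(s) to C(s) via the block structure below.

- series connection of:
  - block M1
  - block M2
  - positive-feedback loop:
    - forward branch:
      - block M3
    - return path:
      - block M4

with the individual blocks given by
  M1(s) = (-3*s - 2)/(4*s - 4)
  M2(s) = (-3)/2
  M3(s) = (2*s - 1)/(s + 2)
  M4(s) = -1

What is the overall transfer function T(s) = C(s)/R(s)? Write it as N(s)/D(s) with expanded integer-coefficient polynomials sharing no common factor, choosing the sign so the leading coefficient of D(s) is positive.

The answer is (18*s^2 + 3*s - 6)/(24*s^2 - 16*s - 8).

Reasoning:
Step 1: feedback reduction of M3, M4, giving (2*s - 1)/(3*s + 1)
Step 2: cascade M1, M2, [M3/(1-M3*M4)]; the result is T(s) itself (integer coefficients, no common factor, positive leading denominator coefficient)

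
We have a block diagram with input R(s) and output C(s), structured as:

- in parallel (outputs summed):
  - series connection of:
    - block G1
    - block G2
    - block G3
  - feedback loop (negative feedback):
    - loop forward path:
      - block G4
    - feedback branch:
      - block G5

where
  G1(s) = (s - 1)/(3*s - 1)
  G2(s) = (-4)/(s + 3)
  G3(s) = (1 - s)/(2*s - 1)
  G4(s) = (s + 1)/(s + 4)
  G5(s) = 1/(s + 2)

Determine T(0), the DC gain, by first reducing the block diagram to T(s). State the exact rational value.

Reducing step by step:

(1) series reduction of G1, G2, G3 = (4*s^2 - 8*s + 4)/(6*s^3 + 13*s^2 - 14*s + 3)
(2) reduce the feedback loop with forward G4 and return G5 = (s^2 + 3*s + 2)/(s^2 + 7*s + 9)
(3) combine (G1*G2*G3), [G4/(1+G4*G5)] in parallel = (6*s^5 + 35*s^4 + 57*s^3 - 29*s^2 - 63*s + 42)/(6*s^5 + 55*s^4 + 131*s^3 + 22*s^2 - 105*s + 27)
Step 3 gives the overall T(s). Then T(0) = 42/27 = 14/9.

Answer: 14/9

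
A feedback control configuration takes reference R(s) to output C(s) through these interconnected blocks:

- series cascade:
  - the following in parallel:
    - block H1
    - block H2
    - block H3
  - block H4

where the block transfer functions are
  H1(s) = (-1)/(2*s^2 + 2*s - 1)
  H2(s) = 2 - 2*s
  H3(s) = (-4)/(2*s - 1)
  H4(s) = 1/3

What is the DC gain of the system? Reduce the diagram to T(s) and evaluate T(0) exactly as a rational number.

(1) combine H1, H2, H3 in parallel; result (-8*s^4 + 4*s^3 + 4*s^2 - 20*s + 7)/(4*s^3 + 2*s^2 - 4*s + 1)
(2) combine (H1+H2+H3), H4 in series; result (-8*s^4 + 4*s^3 + 4*s^2 - 20*s + 7)/(12*s^3 + 6*s^2 - 12*s + 3)
That last expression is T(s); at s = 0 only the constant terms survive, so T(0) = 7/3.

Hence the answer: 7/3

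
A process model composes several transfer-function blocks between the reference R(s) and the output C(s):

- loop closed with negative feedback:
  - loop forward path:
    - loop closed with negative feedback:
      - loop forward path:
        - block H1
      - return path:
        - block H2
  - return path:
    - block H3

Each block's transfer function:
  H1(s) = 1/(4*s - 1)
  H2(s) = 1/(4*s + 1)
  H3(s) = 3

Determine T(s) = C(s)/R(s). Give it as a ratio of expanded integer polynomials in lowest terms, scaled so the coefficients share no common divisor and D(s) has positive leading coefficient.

Step 1. collapse the loop (H1 forward, H2 return): (4*s + 1)/(16*s^2)
Step 2. close the feedback loop around [H1/(1+H1*H2)], H3, giving the overall T(s)

Hence the answer: (4*s + 1)/(16*s^2 + 12*s + 3)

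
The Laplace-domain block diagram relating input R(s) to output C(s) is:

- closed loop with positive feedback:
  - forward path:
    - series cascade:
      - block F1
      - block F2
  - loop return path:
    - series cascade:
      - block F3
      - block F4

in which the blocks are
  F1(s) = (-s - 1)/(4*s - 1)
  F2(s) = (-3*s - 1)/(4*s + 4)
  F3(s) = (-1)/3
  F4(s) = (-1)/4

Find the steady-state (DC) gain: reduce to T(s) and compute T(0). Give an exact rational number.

Reducing step by step:

1. series reduction of F1, F2: (3*s + 1)/(16*s - 4)
2. multiply F3, F4 (series): 1/12
3. apply the feedback formula to (F1*F2), (F3*F4): (36*s + 12)/(189*s - 49)
Evaluating the step-3 result (the overall T(s)) at s = 0 gives T(0) = 12/(-49) = -12/49.

Answer: -12/49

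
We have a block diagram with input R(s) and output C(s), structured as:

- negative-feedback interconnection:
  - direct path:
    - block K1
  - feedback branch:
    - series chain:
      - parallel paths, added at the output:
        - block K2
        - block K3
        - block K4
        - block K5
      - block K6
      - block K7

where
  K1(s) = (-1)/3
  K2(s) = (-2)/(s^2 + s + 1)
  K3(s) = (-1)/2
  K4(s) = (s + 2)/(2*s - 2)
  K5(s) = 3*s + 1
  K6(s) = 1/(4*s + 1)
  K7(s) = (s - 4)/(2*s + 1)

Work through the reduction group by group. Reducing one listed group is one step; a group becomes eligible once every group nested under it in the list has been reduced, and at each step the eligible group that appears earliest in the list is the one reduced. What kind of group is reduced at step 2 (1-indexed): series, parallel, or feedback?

Reducing step by step:

Step 1: sum the parallel branches K2, K3, K4, K5
Step 2: cascade (K2+K3+K4+K5), K6, K7
Step 3: feedback reduction of K1, ((K2+K3+K4+K5)*K6*K7)
The group at step 2 is a series group.

Answer: series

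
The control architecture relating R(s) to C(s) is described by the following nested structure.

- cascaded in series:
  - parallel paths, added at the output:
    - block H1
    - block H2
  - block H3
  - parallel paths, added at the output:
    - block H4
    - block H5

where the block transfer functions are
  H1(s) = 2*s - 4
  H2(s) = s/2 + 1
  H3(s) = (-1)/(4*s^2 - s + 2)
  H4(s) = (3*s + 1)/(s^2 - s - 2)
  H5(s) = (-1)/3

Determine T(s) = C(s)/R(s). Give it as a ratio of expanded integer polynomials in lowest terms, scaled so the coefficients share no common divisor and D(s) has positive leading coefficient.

Step 1. reduce the parallel group H1, H2; result 5*s/2 - 3
Step 2. sum the parallel branches H4, H5; result (-s^2 + 10*s + 5)/(3*s^2 - 3*s - 6)
Step 3. multiply (H1+H2), H3, (H4+H5) (series) - this is the overall T(s), already in the required normalized form

Therefore the answer is (5*s^3 - 56*s^2 + 35*s + 30)/(24*s^4 - 30*s^3 - 30*s^2 - 24).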